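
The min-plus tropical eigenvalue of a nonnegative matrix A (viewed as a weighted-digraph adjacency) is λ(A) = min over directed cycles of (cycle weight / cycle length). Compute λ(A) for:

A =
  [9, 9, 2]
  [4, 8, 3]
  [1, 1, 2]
λ(A) = 3/2

Enumerate directed cycles and compute their means (weight / length). Sample:
  cycle 0 → 0: weight = 9, length = 1, mean = 9/1 ≈ 9.000
  cycle 1 → 1: weight = 8, length = 1, mean = 8/1 ≈ 8.000
  cycle 2 → 2: weight = 2, length = 1, mean = 2/1 ≈ 2.000
  cycle 0 → 1 → 0: weight = 13, length = 2, mean = 13/2 ≈ 6.500
  cycle 0 → 2 → 0: weight = 3, length = 2, mean = 3/2 ≈ 1.500
  cycle 1 → 0 → 1: weight = 13, length = 2, mean = 13/2 ≈ 6.500
Minimum mean = 1.500, attained e.g. along the cycle 0 → 2 → 0 with weight 3 and length 2. So λ(A) = 3/2 = 3/2.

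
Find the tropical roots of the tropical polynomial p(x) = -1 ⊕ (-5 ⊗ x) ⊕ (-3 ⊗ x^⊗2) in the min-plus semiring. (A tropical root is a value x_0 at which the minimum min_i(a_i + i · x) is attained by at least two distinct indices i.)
Roots: {-2, 4}

Each tropical root is a break point of the lower envelope of the lines y = a_i + i · x (there are 3 lines, with slopes 0, 1, ..., 2). Only the lines that attain the minimum somewhere contribute to roots; other lines are dominated. Here the surviving (envelope) indices are i = 2, i = 1, i = 0.
Intersections between consecutive envelope lines give the roots: for adjacent envelope indices i < j the intersection is x = (a_i − a_j) / (j − i). Reading off the sorted break points: {-2, 4}.
Verification: at each break x_0, at least two indices attain the minimum of min_i(a_i + i · x_0).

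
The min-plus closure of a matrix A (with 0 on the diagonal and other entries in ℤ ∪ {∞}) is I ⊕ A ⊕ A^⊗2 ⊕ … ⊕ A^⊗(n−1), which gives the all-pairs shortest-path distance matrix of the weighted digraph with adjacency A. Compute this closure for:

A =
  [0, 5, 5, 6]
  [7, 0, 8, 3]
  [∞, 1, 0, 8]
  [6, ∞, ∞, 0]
Closure =
  [0, 5, 5, 6]
  [7, 0, 8, 3]
  [8, 1, 0, 4]
  [6, 11, 11, 0]

This is the Floyd-Warshall all-pairs shortest-path computation. For each intermediate vertex k = 0, 1, …, 3, update dist[i][j] ← min(dist[i][j], dist[i][k] + dist[k][j]). The final matrix gives, for each (i, j), the minimum total weight of any directed path from i to j (possibly empty when i = j).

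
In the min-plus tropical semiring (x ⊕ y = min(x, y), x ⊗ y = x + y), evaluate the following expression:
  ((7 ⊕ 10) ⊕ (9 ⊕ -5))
((7 ⊕ 10) ⊕ (9 ⊕ -5)) = -5

Expand innermost to outermost. Recall ⊕ takes the minimum of its arguments and ⊗ takes their sum. Working out the expression ((7 ⊕ 10) ⊕ (9 ⊕ -5)) gives -5.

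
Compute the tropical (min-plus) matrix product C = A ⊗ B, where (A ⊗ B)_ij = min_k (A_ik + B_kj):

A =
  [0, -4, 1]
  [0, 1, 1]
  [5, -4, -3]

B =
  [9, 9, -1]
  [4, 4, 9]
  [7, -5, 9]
A ⊗ B =
  [0, -4, -1]
  [5, -4, -1]
  [0, -8, 4]

Apply the min-plus product entry-by-entry:
  C[0][0] = min over k of (A[0][0] + B[0][0] = 0 + 9 = 9, A[0][1] + B[1][0] = -4 + 4 = 0, A[0][2] + B[2][0] = 1 + 7 = 8) = 0 (attained at k = 1)
  C[0][1] = min over k of (A[0][0] + B[0][1] = 0 + 9 = 9, A[0][1] + B[1][1] = -4 + 4 = 0, A[0][2] + B[2][1] = 1 + -5 = -4) = -4 (attained at k = 2)
  C[0][2] = min over k of (A[0][0] + B[0][2] = 0 + -1 = -1, A[0][1] + B[1][2] = -4 + 9 = 5, A[0][2] + B[2][2] = 1 + 9 = 10) = -1 (attained at k = 0)
  C[1][0] = min over k of (A[1][0] + B[0][0] = 0 + 9 = 9, A[1][1] + B[1][0] = 1 + 4 = 5, A[1][2] + B[2][0] = 1 + 7 = 8) = 5 (attained at k = 1)
  C[1][1] = min over k of (A[1][0] + B[0][1] = 0 + 9 = 9, A[1][1] + B[1][1] = 1 + 4 = 5, A[1][2] + B[2][1] = 1 + -5 = -4) = -4 (attained at k = 2)
  C[1][2] = min over k of (A[1][0] + B[0][2] = 0 + -1 = -1, A[1][1] + B[1][2] = 1 + 9 = 10, A[1][2] + B[2][2] = 1 + 9 = 10) = -1 (attained at k = 0)
  C[2][0] = min over k of (A[2][0] + B[0][0] = 5 + 9 = 14, A[2][1] + B[1][0] = -4 + 4 = 0, A[2][2] + B[2][0] = -3 + 7 = 4) = 0 (attained at k = 1)
  C[2][1] = min over k of (A[2][0] + B[0][1] = 5 + 9 = 14, A[2][1] + B[1][1] = -4 + 4 = 0, A[2][2] + B[2][1] = -3 + -5 = -8) = -8 (attained at k = 2)
  C[2][2] = min over k of (A[2][0] + B[0][2] = 5 + -1 = 4, A[2][1] + B[1][2] = -4 + 9 = 5, A[2][2] + B[2][2] = -3 + 9 = 6) = 4 (attained at k = 0)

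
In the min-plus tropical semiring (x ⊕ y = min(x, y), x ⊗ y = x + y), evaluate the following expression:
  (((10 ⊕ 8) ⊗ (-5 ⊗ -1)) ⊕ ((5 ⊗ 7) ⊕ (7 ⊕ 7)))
(((10 ⊕ 8) ⊗ (-5 ⊗ -1)) ⊕ ((5 ⊗ 7) ⊕ (7 ⊕ 7))) = 2

Expand innermost to outermost. Recall ⊕ takes the minimum of its arguments and ⊗ takes their sum. Working out the expression (((10 ⊕ 8) ⊗ (-5 ⊗ -1)) ⊕ ((5 ⊗ 7) ⊕ (7 ⊕ 7))) gives 2.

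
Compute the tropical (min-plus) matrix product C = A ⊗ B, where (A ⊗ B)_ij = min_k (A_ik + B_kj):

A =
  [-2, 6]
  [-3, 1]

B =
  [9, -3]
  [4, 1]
A ⊗ B =
  [7, -5]
  [5, -6]

Apply the min-plus product entry-by-entry:
  C[0][0] = min over k of (A[0][0] + B[0][0] = -2 + 9 = 7, A[0][1] + B[1][0] = 6 + 4 = 10) = 7 (attained at k = 0)
  C[0][1] = min over k of (A[0][0] + B[0][1] = -2 + -3 = -5, A[0][1] + B[1][1] = 6 + 1 = 7) = -5 (attained at k = 0)
  C[1][0] = min over k of (A[1][0] + B[0][0] = -3 + 9 = 6, A[1][1] + B[1][0] = 1 + 4 = 5) = 5 (attained at k = 1)
  C[1][1] = min over k of (A[1][0] + B[0][1] = -3 + -3 = -6, A[1][1] + B[1][1] = 1 + 1 = 2) = -6 (attained at k = 0)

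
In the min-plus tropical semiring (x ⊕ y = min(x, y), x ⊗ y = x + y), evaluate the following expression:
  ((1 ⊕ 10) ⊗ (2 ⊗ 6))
((1 ⊕ 10) ⊗ (2 ⊗ 6)) = 9

Expand innermost to outermost. Recall ⊕ takes the minimum of its arguments and ⊗ takes their sum. Working out the expression ((1 ⊕ 10) ⊗ (2 ⊗ 6)) gives 9.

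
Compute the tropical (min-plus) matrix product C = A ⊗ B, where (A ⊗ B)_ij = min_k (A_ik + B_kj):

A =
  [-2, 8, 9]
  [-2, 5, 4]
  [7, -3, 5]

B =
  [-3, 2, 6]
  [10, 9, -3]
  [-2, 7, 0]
A ⊗ B =
  [-5, 0, 4]
  [-5, 0, 2]
  [3, 6, -6]

Apply the min-plus product entry-by-entry:
  C[0][0] = min over k of (A[0][0] + B[0][0] = -2 + -3 = -5, A[0][1] + B[1][0] = 8 + 10 = 18, A[0][2] + B[2][0] = 9 + -2 = 7) = -5 (attained at k = 0)
  C[0][1] = min over k of (A[0][0] + B[0][1] = -2 + 2 = 0, A[0][1] + B[1][1] = 8 + 9 = 17, A[0][2] + B[2][1] = 9 + 7 = 16) = 0 (attained at k = 0)
  C[0][2] = min over k of (A[0][0] + B[0][2] = -2 + 6 = 4, A[0][1] + B[1][2] = 8 + -3 = 5, A[0][2] + B[2][2] = 9 + 0 = 9) = 4 (attained at k = 0)
  C[1][0] = min over k of (A[1][0] + B[0][0] = -2 + -3 = -5, A[1][1] + B[1][0] = 5 + 10 = 15, A[1][2] + B[2][0] = 4 + -2 = 2) = -5 (attained at k = 0)
  C[1][1] = min over k of (A[1][0] + B[0][1] = -2 + 2 = 0, A[1][1] + B[1][1] = 5 + 9 = 14, A[1][2] + B[2][1] = 4 + 7 = 11) = 0 (attained at k = 0)
  C[1][2] = min over k of (A[1][0] + B[0][2] = -2 + 6 = 4, A[1][1] + B[1][2] = 5 + -3 = 2, A[1][2] + B[2][2] = 4 + 0 = 4) = 2 (attained at k = 1)
  C[2][0] = min over k of (A[2][0] + B[0][0] = 7 + -3 = 4, A[2][1] + B[1][0] = -3 + 10 = 7, A[2][2] + B[2][0] = 5 + -2 = 3) = 3 (attained at k = 2)
  C[2][1] = min over k of (A[2][0] + B[0][1] = 7 + 2 = 9, A[2][1] + B[1][1] = -3 + 9 = 6, A[2][2] + B[2][1] = 5 + 7 = 12) = 6 (attained at k = 1)
  C[2][2] = min over k of (A[2][0] + B[0][2] = 7 + 6 = 13, A[2][1] + B[1][2] = -3 + -3 = -6, A[2][2] + B[2][2] = 5 + 0 = 5) = -6 (attained at k = 1)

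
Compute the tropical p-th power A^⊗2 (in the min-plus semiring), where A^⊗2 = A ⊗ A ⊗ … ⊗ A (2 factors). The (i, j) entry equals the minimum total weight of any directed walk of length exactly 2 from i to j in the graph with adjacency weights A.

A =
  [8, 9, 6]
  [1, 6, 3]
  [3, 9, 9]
A^⊗2 =
  [9, 15, 12]
  [6, 10, 7]
  [10, 12, 9]

Each entry (A^⊗2)_ij equals the minimum over all length-2 walks i = v_0 → v_1 → … → v_2 = j of Σ_t A[v_t][v_{t+1}]. For example, for (i, j) = (0, 2) we minimise over 3 possible intermediate vertex sequences; the minimum is 12, attained along the walk 0 → 1 → 2.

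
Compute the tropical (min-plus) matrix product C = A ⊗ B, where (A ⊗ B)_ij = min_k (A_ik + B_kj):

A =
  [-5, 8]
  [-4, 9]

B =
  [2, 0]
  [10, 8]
A ⊗ B =
  [-3, -5]
  [-2, -4]

Apply the min-plus product entry-by-entry:
  C[0][0] = min over k of (A[0][0] + B[0][0] = -5 + 2 = -3, A[0][1] + B[1][0] = 8 + 10 = 18) = -3 (attained at k = 0)
  C[0][1] = min over k of (A[0][0] + B[0][1] = -5 + 0 = -5, A[0][1] + B[1][1] = 8 + 8 = 16) = -5 (attained at k = 0)
  C[1][0] = min over k of (A[1][0] + B[0][0] = -4 + 2 = -2, A[1][1] + B[1][0] = 9 + 10 = 19) = -2 (attained at k = 0)
  C[1][1] = min over k of (A[1][0] + B[0][1] = -4 + 0 = -4, A[1][1] + B[1][1] = 9 + 8 = 17) = -4 (attained at k = 0)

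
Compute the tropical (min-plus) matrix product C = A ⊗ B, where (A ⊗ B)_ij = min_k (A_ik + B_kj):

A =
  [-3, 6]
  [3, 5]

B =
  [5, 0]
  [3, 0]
A ⊗ B =
  [2, -3]
  [8, 3]

Apply the min-plus product entry-by-entry:
  C[0][0] = min over k of (A[0][0] + B[0][0] = -3 + 5 = 2, A[0][1] + B[1][0] = 6 + 3 = 9) = 2 (attained at k = 0)
  C[0][1] = min over k of (A[0][0] + B[0][1] = -3 + 0 = -3, A[0][1] + B[1][1] = 6 + 0 = 6) = -3 (attained at k = 0)
  C[1][0] = min over k of (A[1][0] + B[0][0] = 3 + 5 = 8, A[1][1] + B[1][0] = 5 + 3 = 8) = 8 (attained at k = 0)
  C[1][1] = min over k of (A[1][0] + B[0][1] = 3 + 0 = 3, A[1][1] + B[1][1] = 5 + 0 = 5) = 3 (attained at k = 0)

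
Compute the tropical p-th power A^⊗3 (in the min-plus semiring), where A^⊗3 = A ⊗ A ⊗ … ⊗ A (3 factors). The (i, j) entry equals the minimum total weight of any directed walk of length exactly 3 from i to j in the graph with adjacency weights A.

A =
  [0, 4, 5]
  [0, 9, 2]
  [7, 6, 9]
A^⊗3 =
  [0, 4, 5]
  [0, 4, 5]
  [6, 10, 11]

Each entry (A^⊗3)_ij equals the minimum over all length-3 walks i = v_0 → v_1 → … → v_3 = j of Σ_t A[v_t][v_{t+1}]. For example, for (i, j) = (0, 2) we minimise over 9 possible intermediate vertex sequences; the minimum is 5, attained along the walk 0 → 0 → 0 → 2.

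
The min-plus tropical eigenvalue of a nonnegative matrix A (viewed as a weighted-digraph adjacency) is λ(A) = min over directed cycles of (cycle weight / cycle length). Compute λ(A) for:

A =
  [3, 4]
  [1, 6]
λ(A) = 5/2

Enumerate directed cycles and compute their means (weight / length). Sample:
  cycle 0 → 0: weight = 3, length = 1, mean = 3/1 ≈ 3.000
  cycle 1 → 1: weight = 6, length = 1, mean = 6/1 ≈ 6.000
  cycle 0 → 1 → 0: weight = 5, length = 2, mean = 5/2 ≈ 2.500
  cycle 1 → 0 → 1: weight = 5, length = 2, mean = 5/2 ≈ 2.500
Minimum mean = 2.500, attained e.g. along the cycle 0 → 1 → 0 with weight 5 and length 2. So λ(A) = 5/2 = 5/2.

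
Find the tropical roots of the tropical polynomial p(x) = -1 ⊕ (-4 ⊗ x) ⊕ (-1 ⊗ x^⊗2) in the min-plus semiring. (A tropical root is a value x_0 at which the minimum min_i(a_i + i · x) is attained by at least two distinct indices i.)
Roots: {-3, 3}

Each tropical root is a break point of the lower envelope of the lines y = a_i + i · x (there are 3 lines, with slopes 0, 1, ..., 2). Only the lines that attain the minimum somewhere contribute to roots; other lines are dominated. Here the surviving (envelope) indices are i = 2, i = 1, i = 0.
Intersections between consecutive envelope lines give the roots: for adjacent envelope indices i < j the intersection is x = (a_i − a_j) / (j − i). Reading off the sorted break points: {-3, 3}.
Verification: at each break x_0, at least two indices attain the minimum of min_i(a_i + i · x_0).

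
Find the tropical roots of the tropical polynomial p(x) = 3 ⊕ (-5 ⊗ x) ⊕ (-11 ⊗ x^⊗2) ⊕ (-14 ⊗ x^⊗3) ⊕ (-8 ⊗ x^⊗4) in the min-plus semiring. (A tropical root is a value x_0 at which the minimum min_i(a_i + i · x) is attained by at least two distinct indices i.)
Roots: {-6, 3, 6, 8}

Each tropical root is a break point of the lower envelope of the lines y = a_i + i · x (there are 5 lines, with slopes 0, 1, ..., 4). Only the lines that attain the minimum somewhere contribute to roots; other lines are dominated. Here the surviving (envelope) indices are i = 4, i = 3, i = 2, i = 1, i = 0.
Intersections between consecutive envelope lines give the roots: for adjacent envelope indices i < j the intersection is x = (a_i − a_j) / (j − i). Reading off the sorted break points: {-6, 3, 6, 8}.
Verification: at each break x_0, at least two indices attain the minimum of min_i(a_i + i · x_0).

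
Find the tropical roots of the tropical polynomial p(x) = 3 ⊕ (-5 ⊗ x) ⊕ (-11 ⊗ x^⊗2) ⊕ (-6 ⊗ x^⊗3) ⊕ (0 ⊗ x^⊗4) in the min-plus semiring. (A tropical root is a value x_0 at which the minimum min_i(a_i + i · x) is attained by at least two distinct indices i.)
Roots: {-6, -5, 6, 8}

Each tropical root is a break point of the lower envelope of the lines y = a_i + i · x (there are 5 lines, with slopes 0, 1, ..., 4). Only the lines that attain the minimum somewhere contribute to roots; other lines are dominated. Here the surviving (envelope) indices are i = 4, i = 3, i = 2, i = 1, i = 0.
Intersections between consecutive envelope lines give the roots: for adjacent envelope indices i < j the intersection is x = (a_i − a_j) / (j − i). Reading off the sorted break points: {-6, -5, 6, 8}.
Verification: at each break x_0, at least two indices attain the minimum of min_i(a_i + i · x_0).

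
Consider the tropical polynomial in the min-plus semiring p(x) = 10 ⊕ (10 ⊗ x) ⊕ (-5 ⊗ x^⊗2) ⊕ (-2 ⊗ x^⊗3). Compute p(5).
p(5) = 5

A tropical monomial a ⊗ x^⊗i evaluates to a + i · x. Evaluating each term at x = 5:
  Term 0 contributes 10 + 0 · 5 = 10
  Term 1 contributes 10 + 1 · 5 = 15
  Term 2 contributes -5 + 2 · 5 = 5
  Term 3 contributes -2 + 3 · 5 = 13
p(5) = ⊕ of these = min[10, 15, 5, 13] = 5.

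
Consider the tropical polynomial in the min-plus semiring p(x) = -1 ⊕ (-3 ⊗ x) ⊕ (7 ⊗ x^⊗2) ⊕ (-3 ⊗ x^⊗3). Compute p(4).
p(4) = -1

A tropical monomial a ⊗ x^⊗i evaluates to a + i · x. Evaluating each term at x = 4:
  Term 0 contributes -1 + 0 · 4 = -1
  Term 1 contributes -3 + 1 · 4 = 1
  Term 2 contributes 7 + 2 · 4 = 15
  Term 3 contributes -3 + 3 · 4 = 9
p(4) = ⊕ of these = min[-1, 1, 15, 9] = -1.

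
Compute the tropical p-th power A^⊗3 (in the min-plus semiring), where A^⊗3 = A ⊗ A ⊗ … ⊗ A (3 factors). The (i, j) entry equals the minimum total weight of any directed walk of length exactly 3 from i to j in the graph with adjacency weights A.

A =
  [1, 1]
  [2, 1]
A^⊗3 =
  [3, 3]
  [4, 3]

Each entry (A^⊗3)_ij equals the minimum over all length-3 walks i = v_0 → v_1 → … → v_3 = j of Σ_t A[v_t][v_{t+1}]. For example, for (i, j) = (0, 1) we minimise over 4 possible intermediate vertex sequences; the minimum is 3, attained along the walk 0 → 0 → 0 → 1.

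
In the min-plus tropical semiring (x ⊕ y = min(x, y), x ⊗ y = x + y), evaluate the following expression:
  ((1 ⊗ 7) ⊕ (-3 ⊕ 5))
((1 ⊗ 7) ⊕ (-3 ⊕ 5)) = -3

Expand innermost to outermost. Recall ⊕ takes the minimum of its arguments and ⊗ takes their sum. Working out the expression ((1 ⊗ 7) ⊕ (-3 ⊕ 5)) gives -3.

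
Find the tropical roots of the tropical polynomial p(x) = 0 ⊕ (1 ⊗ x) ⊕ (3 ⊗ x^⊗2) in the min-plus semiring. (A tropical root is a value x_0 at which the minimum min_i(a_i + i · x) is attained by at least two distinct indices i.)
Roots: {-2, -1}

Each tropical root is a break point of the lower envelope of the lines y = a_i + i · x (there are 3 lines, with slopes 0, 1, ..., 2). Only the lines that attain the minimum somewhere contribute to roots; other lines are dominated. Here the surviving (envelope) indices are i = 2, i = 1, i = 0.
Intersections between consecutive envelope lines give the roots: for adjacent envelope indices i < j the intersection is x = (a_i − a_j) / (j − i). Reading off the sorted break points: {-2, -1}.
Verification: at each break x_0, at least two indices attain the minimum of min_i(a_i + i · x_0).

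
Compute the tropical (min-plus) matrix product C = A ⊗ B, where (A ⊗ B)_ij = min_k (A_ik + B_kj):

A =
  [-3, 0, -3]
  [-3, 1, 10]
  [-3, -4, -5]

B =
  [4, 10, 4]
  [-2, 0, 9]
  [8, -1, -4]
A ⊗ B =
  [-2, -4, -7]
  [-1, 1, 1]
  [-6, -6, -9]

Apply the min-plus product entry-by-entry:
  C[0][0] = min over k of (A[0][0] + B[0][0] = -3 + 4 = 1, A[0][1] + B[1][0] = 0 + -2 = -2, A[0][2] + B[2][0] = -3 + 8 = 5) = -2 (attained at k = 1)
  C[0][1] = min over k of (A[0][0] + B[0][1] = -3 + 10 = 7, A[0][1] + B[1][1] = 0 + 0 = 0, A[0][2] + B[2][1] = -3 + -1 = -4) = -4 (attained at k = 2)
  C[0][2] = min over k of (A[0][0] + B[0][2] = -3 + 4 = 1, A[0][1] + B[1][2] = 0 + 9 = 9, A[0][2] + B[2][2] = -3 + -4 = -7) = -7 (attained at k = 2)
  C[1][0] = min over k of (A[1][0] + B[0][0] = -3 + 4 = 1, A[1][1] + B[1][0] = 1 + -2 = -1, A[1][2] + B[2][0] = 10 + 8 = 18) = -1 (attained at k = 1)
  C[1][1] = min over k of (A[1][0] + B[0][1] = -3 + 10 = 7, A[1][1] + B[1][1] = 1 + 0 = 1, A[1][2] + B[2][1] = 10 + -1 = 9) = 1 (attained at k = 1)
  C[1][2] = min over k of (A[1][0] + B[0][2] = -3 + 4 = 1, A[1][1] + B[1][2] = 1 + 9 = 10, A[1][2] + B[2][2] = 10 + -4 = 6) = 1 (attained at k = 0)
  C[2][0] = min over k of (A[2][0] + B[0][0] = -3 + 4 = 1, A[2][1] + B[1][0] = -4 + -2 = -6, A[2][2] + B[2][0] = -5 + 8 = 3) = -6 (attained at k = 1)
  C[2][1] = min over k of (A[2][0] + B[0][1] = -3 + 10 = 7, A[2][1] + B[1][1] = -4 + 0 = -4, A[2][2] + B[2][1] = -5 + -1 = -6) = -6 (attained at k = 2)
  C[2][2] = min over k of (A[2][0] + B[0][2] = -3 + 4 = 1, A[2][1] + B[1][2] = -4 + 9 = 5, A[2][2] + B[2][2] = -5 + -4 = -9) = -9 (attained at k = 2)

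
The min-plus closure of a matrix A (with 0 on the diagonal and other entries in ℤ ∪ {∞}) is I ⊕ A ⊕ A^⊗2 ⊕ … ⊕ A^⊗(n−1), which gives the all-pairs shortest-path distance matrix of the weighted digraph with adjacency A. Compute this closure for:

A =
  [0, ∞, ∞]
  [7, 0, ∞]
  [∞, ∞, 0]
Closure =
  [0, ∞, ∞]
  [7, 0, ∞]
  [∞, ∞, 0]

This is the Floyd-Warshall all-pairs shortest-path computation. For each intermediate vertex k = 0, 1, …, 2, update dist[i][j] ← min(dist[i][j], dist[i][k] + dist[k][j]). The final matrix gives, for each (i, j), the minimum total weight of any directed path from i to j (possibly empty when i = j).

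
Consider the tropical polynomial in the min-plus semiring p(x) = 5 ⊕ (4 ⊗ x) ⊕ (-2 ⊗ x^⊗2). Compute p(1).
p(1) = 0

A tropical monomial a ⊗ x^⊗i evaluates to a + i · x. Evaluating each term at x = 1:
  Term 0 contributes 5 + 0 · 1 = 5
  Term 1 contributes 4 + 1 · 1 = 5
  Term 2 contributes -2 + 2 · 1 = 0
p(1) = ⊕ of these = min[5, 5, 0] = 0.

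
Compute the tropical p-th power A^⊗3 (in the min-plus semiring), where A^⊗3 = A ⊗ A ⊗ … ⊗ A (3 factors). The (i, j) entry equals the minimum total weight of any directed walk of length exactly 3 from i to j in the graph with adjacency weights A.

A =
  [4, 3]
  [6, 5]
A^⊗3 =
  [12, 11]
  [14, 13]

Each entry (A^⊗3)_ij equals the minimum over all length-3 walks i = v_0 → v_1 → … → v_3 = j of Σ_t A[v_t][v_{t+1}]. For example, for (i, j) = (0, 1) we minimise over 4 possible intermediate vertex sequences; the minimum is 11, attained along the walk 0 → 0 → 0 → 1.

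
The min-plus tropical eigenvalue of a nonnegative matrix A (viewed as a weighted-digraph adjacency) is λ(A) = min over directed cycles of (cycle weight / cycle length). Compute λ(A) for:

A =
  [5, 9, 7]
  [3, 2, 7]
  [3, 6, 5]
λ(A) = 2

Enumerate directed cycles and compute their means (weight / length). Sample:
  cycle 0 → 0: weight = 5, length = 1, mean = 5/1 ≈ 5.000
  cycle 1 → 1: weight = 2, length = 1, mean = 2/1 ≈ 2.000
  cycle 2 → 2: weight = 5, length = 1, mean = 5/1 ≈ 5.000
  cycle 0 → 1 → 0: weight = 12, length = 2, mean = 12/2 ≈ 6.000
  cycle 0 → 2 → 0: weight = 10, length = 2, mean = 10/2 ≈ 5.000
  cycle 1 → 0 → 1: weight = 12, length = 2, mean = 12/2 ≈ 6.000
Minimum mean = 2.000, attained e.g. along the cycle 1 → 1 with weight 2 and length 1. So λ(A) = 2/1 = 2.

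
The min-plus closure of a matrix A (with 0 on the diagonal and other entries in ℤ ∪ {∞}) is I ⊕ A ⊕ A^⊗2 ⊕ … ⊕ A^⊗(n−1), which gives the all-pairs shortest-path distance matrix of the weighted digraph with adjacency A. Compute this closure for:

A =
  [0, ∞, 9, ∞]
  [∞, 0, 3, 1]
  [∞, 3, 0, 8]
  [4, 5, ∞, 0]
Closure =
  [0, 12, 9, 13]
  [5, 0, 3, 1]
  [8, 3, 0, 4]
  [4, 5, 8, 0]

This is the Floyd-Warshall all-pairs shortest-path computation. For each intermediate vertex k = 0, 1, …, 3, update dist[i][j] ← min(dist[i][j], dist[i][k] + dist[k][j]). The final matrix gives, for each (i, j), the minimum total weight of any directed path from i to j (possibly empty when i = j).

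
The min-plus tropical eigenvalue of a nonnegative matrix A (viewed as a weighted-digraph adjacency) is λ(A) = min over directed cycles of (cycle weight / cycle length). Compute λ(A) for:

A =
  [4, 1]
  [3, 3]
λ(A) = 2

Enumerate directed cycles and compute their means (weight / length). Sample:
  cycle 0 → 0: weight = 4, length = 1, mean = 4/1 ≈ 4.000
  cycle 1 → 1: weight = 3, length = 1, mean = 3/1 ≈ 3.000
  cycle 0 → 1 → 0: weight = 4, length = 2, mean = 4/2 ≈ 2.000
  cycle 1 → 0 → 1: weight = 4, length = 2, mean = 4/2 ≈ 2.000
Minimum mean = 2.000, attained e.g. along the cycle 0 → 1 → 0 with weight 4 and length 2. So λ(A) = 4/2 = 2.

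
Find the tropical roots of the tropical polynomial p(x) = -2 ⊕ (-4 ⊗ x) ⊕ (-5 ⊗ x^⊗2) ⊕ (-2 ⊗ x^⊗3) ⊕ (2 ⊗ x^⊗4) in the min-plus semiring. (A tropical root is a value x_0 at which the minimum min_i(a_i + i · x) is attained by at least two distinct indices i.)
Roots: {-4, -3, 1, 2}

Each tropical root is a break point of the lower envelope of the lines y = a_i + i · x (there are 5 lines, with slopes 0, 1, ..., 4). Only the lines that attain the minimum somewhere contribute to roots; other lines are dominated. Here the surviving (envelope) indices are i = 4, i = 3, i = 2, i = 1, i = 0.
Intersections between consecutive envelope lines give the roots: for adjacent envelope indices i < j the intersection is x = (a_i − a_j) / (j − i). Reading off the sorted break points: {-4, -3, 1, 2}.
Verification: at each break x_0, at least two indices attain the minimum of min_i(a_i + i · x_0).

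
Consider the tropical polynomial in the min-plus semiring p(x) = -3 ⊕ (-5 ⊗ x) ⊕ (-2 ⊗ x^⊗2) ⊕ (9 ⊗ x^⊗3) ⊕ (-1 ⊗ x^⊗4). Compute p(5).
p(5) = -3

A tropical monomial a ⊗ x^⊗i evaluates to a + i · x. Evaluating each term at x = 5:
  Term 0 contributes -3 + 0 · 5 = -3
  Term 1 contributes -5 + 1 · 5 = 0
  Term 2 contributes -2 + 2 · 5 = 8
  Term 3 contributes 9 + 3 · 5 = 24
  Term 4 contributes -1 + 4 · 5 = 19
p(5) = ⊕ of these = min[-3, 0, 8, 24, 19] = -3.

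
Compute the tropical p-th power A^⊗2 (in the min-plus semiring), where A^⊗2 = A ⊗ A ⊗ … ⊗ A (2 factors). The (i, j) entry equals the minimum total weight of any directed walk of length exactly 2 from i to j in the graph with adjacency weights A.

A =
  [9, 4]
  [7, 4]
A^⊗2 =
  [11, 8]
  [11, 8]

Each entry (A^⊗2)_ij equals the minimum over all length-2 walks i = v_0 → v_1 → … → v_2 = j of Σ_t A[v_t][v_{t+1}]. For example, for (i, j) = (0, 1) we minimise over 2 possible intermediate vertex sequences; the minimum is 8, attained along the walk 0 → 1 → 1.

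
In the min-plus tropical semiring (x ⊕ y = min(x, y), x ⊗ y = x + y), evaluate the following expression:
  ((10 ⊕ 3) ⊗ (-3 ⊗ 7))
((10 ⊕ 3) ⊗ (-3 ⊗ 7)) = 7

Expand innermost to outermost. Recall ⊕ takes the minimum of its arguments and ⊗ takes their sum. Working out the expression ((10 ⊕ 3) ⊗ (-3 ⊗ 7)) gives 7.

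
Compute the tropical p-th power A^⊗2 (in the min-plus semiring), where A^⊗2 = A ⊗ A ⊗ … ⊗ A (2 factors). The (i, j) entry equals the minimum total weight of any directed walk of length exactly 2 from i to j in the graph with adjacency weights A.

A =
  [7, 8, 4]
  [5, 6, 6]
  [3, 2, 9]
A^⊗2 =
  [7, 6, 11]
  [9, 8, 9]
  [7, 8, 7]

Each entry (A^⊗2)_ij equals the minimum over all length-2 walks i = v_0 → v_1 → … → v_2 = j of Σ_t A[v_t][v_{t+1}]. For example, for (i, j) = (0, 2) we minimise over 3 possible intermediate vertex sequences; the minimum is 11, attained along the walk 0 → 0 → 2.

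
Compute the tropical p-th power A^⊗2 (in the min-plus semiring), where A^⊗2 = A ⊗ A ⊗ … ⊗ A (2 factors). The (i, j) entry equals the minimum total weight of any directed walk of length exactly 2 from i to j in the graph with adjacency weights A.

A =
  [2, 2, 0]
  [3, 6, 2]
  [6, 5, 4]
A^⊗2 =
  [4, 4, 2]
  [5, 5, 3]
  [8, 8, 6]

Each entry (A^⊗2)_ij equals the minimum over all length-2 walks i = v_0 → v_1 → … → v_2 = j of Σ_t A[v_t][v_{t+1}]. For example, for (i, j) = (0, 2) we minimise over 3 possible intermediate vertex sequences; the minimum is 2, attained along the walk 0 → 0 → 2.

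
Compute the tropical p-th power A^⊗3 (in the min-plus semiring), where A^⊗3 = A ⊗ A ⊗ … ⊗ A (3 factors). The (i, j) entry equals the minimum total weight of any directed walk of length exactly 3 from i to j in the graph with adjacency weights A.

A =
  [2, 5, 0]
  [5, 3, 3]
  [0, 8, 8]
A^⊗3 =
  [2, 5, 0]
  [5, 8, 3]
  [0, 7, 2]

Each entry (A^⊗3)_ij equals the minimum over all length-3 walks i = v_0 → v_1 → … → v_3 = j of Σ_t A[v_t][v_{t+1}]. For example, for (i, j) = (0, 2) we minimise over 9 possible intermediate vertex sequences; the minimum is 0, attained along the walk 0 → 2 → 0 → 2.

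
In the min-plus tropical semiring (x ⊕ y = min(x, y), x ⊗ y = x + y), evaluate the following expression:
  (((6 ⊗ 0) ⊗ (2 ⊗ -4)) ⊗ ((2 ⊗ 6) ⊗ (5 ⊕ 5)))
(((6 ⊗ 0) ⊗ (2 ⊗ -4)) ⊗ ((2 ⊗ 6) ⊗ (5 ⊕ 5))) = 17

Expand innermost to outermost. Recall ⊕ takes the minimum of its arguments and ⊗ takes their sum. Working out the expression (((6 ⊗ 0) ⊗ (2 ⊗ -4)) ⊗ ((2 ⊗ 6) ⊗ (5 ⊕ 5))) gives 17.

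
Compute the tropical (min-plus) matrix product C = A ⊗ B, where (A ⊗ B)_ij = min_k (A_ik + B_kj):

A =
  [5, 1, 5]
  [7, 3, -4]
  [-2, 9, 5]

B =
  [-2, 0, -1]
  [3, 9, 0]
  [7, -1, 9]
A ⊗ B =
  [3, 4, 1]
  [3, -5, 3]
  [-4, -2, -3]

Apply the min-plus product entry-by-entry:
  C[0][0] = min over k of (A[0][0] + B[0][0] = 5 + -2 = 3, A[0][1] + B[1][0] = 1 + 3 = 4, A[0][2] + B[2][0] = 5 + 7 = 12) = 3 (attained at k = 0)
  C[0][1] = min over k of (A[0][0] + B[0][1] = 5 + 0 = 5, A[0][1] + B[1][1] = 1 + 9 = 10, A[0][2] + B[2][1] = 5 + -1 = 4) = 4 (attained at k = 2)
  C[0][2] = min over k of (A[0][0] + B[0][2] = 5 + -1 = 4, A[0][1] + B[1][2] = 1 + 0 = 1, A[0][2] + B[2][2] = 5 + 9 = 14) = 1 (attained at k = 1)
  C[1][0] = min over k of (A[1][0] + B[0][0] = 7 + -2 = 5, A[1][1] + B[1][0] = 3 + 3 = 6, A[1][2] + B[2][0] = -4 + 7 = 3) = 3 (attained at k = 2)
  C[1][1] = min over k of (A[1][0] + B[0][1] = 7 + 0 = 7, A[1][1] + B[1][1] = 3 + 9 = 12, A[1][2] + B[2][1] = -4 + -1 = -5) = -5 (attained at k = 2)
  C[1][2] = min over k of (A[1][0] + B[0][2] = 7 + -1 = 6, A[1][1] + B[1][2] = 3 + 0 = 3, A[1][2] + B[2][2] = -4 + 9 = 5) = 3 (attained at k = 1)
  C[2][0] = min over k of (A[2][0] + B[0][0] = -2 + -2 = -4, A[2][1] + B[1][0] = 9 + 3 = 12, A[2][2] + B[2][0] = 5 + 7 = 12) = -4 (attained at k = 0)
  C[2][1] = min over k of (A[2][0] + B[0][1] = -2 + 0 = -2, A[2][1] + B[1][1] = 9 + 9 = 18, A[2][2] + B[2][1] = 5 + -1 = 4) = -2 (attained at k = 0)
  C[2][2] = min over k of (A[2][0] + B[0][2] = -2 + -1 = -3, A[2][1] + B[1][2] = 9 + 0 = 9, A[2][2] + B[2][2] = 5 + 9 = 14) = -3 (attained at k = 0)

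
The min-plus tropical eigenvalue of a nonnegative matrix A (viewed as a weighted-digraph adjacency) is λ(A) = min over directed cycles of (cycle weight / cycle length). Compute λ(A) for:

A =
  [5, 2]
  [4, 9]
λ(A) = 3

Enumerate directed cycles and compute their means (weight / length). Sample:
  cycle 0 → 0: weight = 5, length = 1, mean = 5/1 ≈ 5.000
  cycle 1 → 1: weight = 9, length = 1, mean = 9/1 ≈ 9.000
  cycle 0 → 1 → 0: weight = 6, length = 2, mean = 6/2 ≈ 3.000
  cycle 1 → 0 → 1: weight = 6, length = 2, mean = 6/2 ≈ 3.000
Minimum mean = 3.000, attained e.g. along the cycle 0 → 1 → 0 with weight 6 and length 2. So λ(A) = 6/2 = 3.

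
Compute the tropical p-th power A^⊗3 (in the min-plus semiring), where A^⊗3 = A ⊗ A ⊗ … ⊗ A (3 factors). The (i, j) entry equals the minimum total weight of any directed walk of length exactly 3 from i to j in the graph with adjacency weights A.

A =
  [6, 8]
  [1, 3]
A^⊗3 =
  [12, 14]
  [7, 9]

Each entry (A^⊗3)_ij equals the minimum over all length-3 walks i = v_0 → v_1 → … → v_3 = j of Σ_t A[v_t][v_{t+1}]. For example, for (i, j) = (0, 1) we minimise over 4 possible intermediate vertex sequences; the minimum is 14, attained along the walk 0 → 1 → 1 → 1.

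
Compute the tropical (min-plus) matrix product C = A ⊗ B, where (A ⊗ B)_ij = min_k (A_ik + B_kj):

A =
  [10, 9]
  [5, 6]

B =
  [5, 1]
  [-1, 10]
A ⊗ B =
  [8, 11]
  [5, 6]

Apply the min-plus product entry-by-entry:
  C[0][0] = min over k of (A[0][0] + B[0][0] = 10 + 5 = 15, A[0][1] + B[1][0] = 9 + -1 = 8) = 8 (attained at k = 1)
  C[0][1] = min over k of (A[0][0] + B[0][1] = 10 + 1 = 11, A[0][1] + B[1][1] = 9 + 10 = 19) = 11 (attained at k = 0)
  C[1][0] = min over k of (A[1][0] + B[0][0] = 5 + 5 = 10, A[1][1] + B[1][0] = 6 + -1 = 5) = 5 (attained at k = 1)
  C[1][1] = min over k of (A[1][0] + B[0][1] = 5 + 1 = 6, A[1][1] + B[1][1] = 6 + 10 = 16) = 6 (attained at k = 0)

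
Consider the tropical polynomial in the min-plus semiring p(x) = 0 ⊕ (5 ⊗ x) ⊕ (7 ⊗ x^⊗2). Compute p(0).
p(0) = 0

A tropical monomial a ⊗ x^⊗i evaluates to a + i · x. Evaluating each term at x = 0:
  Term 0 contributes 0 + 0 · 0 = 0
  Term 1 contributes 5 + 1 · 0 = 5
  Term 2 contributes 7 + 2 · 0 = 7
p(0) = ⊕ of these = min[0, 5, 7] = 0.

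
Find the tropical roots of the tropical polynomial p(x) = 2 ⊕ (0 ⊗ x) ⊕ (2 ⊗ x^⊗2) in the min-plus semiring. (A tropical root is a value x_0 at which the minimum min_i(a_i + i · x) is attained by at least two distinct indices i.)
Roots: {-2, 2}

Each tropical root is a break point of the lower envelope of the lines y = a_i + i · x (there are 3 lines, with slopes 0, 1, ..., 2). Only the lines that attain the minimum somewhere contribute to roots; other lines are dominated. Here the surviving (envelope) indices are i = 2, i = 1, i = 0.
Intersections between consecutive envelope lines give the roots: for adjacent envelope indices i < j the intersection is x = (a_i − a_j) / (j − i). Reading off the sorted break points: {-2, 2}.
Verification: at each break x_0, at least two indices attain the minimum of min_i(a_i + i · x_0).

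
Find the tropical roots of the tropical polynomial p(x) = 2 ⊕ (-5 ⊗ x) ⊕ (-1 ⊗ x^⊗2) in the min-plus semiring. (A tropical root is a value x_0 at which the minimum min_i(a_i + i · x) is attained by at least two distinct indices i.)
Roots: {-4, 7}

Each tropical root is a break point of the lower envelope of the lines y = a_i + i · x (there are 3 lines, with slopes 0, 1, ..., 2). Only the lines that attain the minimum somewhere contribute to roots; other lines are dominated. Here the surviving (envelope) indices are i = 2, i = 1, i = 0.
Intersections between consecutive envelope lines give the roots: for adjacent envelope indices i < j the intersection is x = (a_i − a_j) / (j − i). Reading off the sorted break points: {-4, 7}.
Verification: at each break x_0, at least two indices attain the minimum of min_i(a_i + i · x_0).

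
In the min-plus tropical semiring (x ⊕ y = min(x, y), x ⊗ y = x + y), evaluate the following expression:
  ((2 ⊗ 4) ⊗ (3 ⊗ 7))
((2 ⊗ 4) ⊗ (3 ⊗ 7)) = 16

Expand innermost to outermost. Recall ⊕ takes the minimum of its arguments and ⊗ takes their sum. Working out the expression ((2 ⊗ 4) ⊗ (3 ⊗ 7)) gives 16.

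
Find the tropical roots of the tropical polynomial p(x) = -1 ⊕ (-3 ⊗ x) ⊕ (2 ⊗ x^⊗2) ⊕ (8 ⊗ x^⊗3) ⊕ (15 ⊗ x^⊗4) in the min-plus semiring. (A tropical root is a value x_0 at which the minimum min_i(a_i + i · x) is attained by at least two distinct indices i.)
Roots: {-7, -6, -5, 2}

Each tropical root is a break point of the lower envelope of the lines y = a_i + i · x (there are 5 lines, with slopes 0, 1, ..., 4). Only the lines that attain the minimum somewhere contribute to roots; other lines are dominated. Here the surviving (envelope) indices are i = 4, i = 3, i = 2, i = 1, i = 0.
Intersections between consecutive envelope lines give the roots: for adjacent envelope indices i < j the intersection is x = (a_i − a_j) / (j − i). Reading off the sorted break points: {-7, -6, -5, 2}.
Verification: at each break x_0, at least two indices attain the minimum of min_i(a_i + i · x_0).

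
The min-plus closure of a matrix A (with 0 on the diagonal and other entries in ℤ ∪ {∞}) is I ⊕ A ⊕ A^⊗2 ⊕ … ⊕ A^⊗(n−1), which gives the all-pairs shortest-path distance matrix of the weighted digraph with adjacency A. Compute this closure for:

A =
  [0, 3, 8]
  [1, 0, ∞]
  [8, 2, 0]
Closure =
  [0, 3, 8]
  [1, 0, 9]
  [3, 2, 0]

This is the Floyd-Warshall all-pairs shortest-path computation. For each intermediate vertex k = 0, 1, …, 2, update dist[i][j] ← min(dist[i][j], dist[i][k] + dist[k][j]). The final matrix gives, for each (i, j), the minimum total weight of any directed path from i to j (possibly empty when i = j).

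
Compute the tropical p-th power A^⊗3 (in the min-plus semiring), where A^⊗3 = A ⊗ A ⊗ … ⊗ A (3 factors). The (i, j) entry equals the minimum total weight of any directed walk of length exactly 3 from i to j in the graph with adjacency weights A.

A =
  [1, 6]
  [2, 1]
A^⊗3 =
  [3, 8]
  [4, 3]

Each entry (A^⊗3)_ij equals the minimum over all length-3 walks i = v_0 → v_1 → … → v_3 = j of Σ_t A[v_t][v_{t+1}]. For example, for (i, j) = (0, 1) we minimise over 4 possible intermediate vertex sequences; the minimum is 8, attained along the walk 0 → 0 → 0 → 1.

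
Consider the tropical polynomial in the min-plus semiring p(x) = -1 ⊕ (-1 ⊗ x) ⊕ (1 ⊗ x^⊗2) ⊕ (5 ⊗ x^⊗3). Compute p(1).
p(1) = -1

A tropical monomial a ⊗ x^⊗i evaluates to a + i · x. Evaluating each term at x = 1:
  Term 0 contributes -1 + 0 · 1 = -1
  Term 1 contributes -1 + 1 · 1 = 0
  Term 2 contributes 1 + 2 · 1 = 3
  Term 3 contributes 5 + 3 · 1 = 8
p(1) = ⊕ of these = min[-1, 0, 3, 8] = -1.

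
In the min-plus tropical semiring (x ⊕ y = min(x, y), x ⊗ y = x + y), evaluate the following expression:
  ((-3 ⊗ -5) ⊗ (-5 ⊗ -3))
((-3 ⊗ -5) ⊗ (-5 ⊗ -3)) = -16

Expand innermost to outermost. Recall ⊕ takes the minimum of its arguments and ⊗ takes their sum. Working out the expression ((-3 ⊗ -5) ⊗ (-5 ⊗ -3)) gives -16.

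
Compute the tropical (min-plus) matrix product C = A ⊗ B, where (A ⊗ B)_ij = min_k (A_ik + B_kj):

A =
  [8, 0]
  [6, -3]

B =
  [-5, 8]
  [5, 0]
A ⊗ B =
  [3, 0]
  [1, -3]

Apply the min-plus product entry-by-entry:
  C[0][0] = min over k of (A[0][0] + B[0][0] = 8 + -5 = 3, A[0][1] + B[1][0] = 0 + 5 = 5) = 3 (attained at k = 0)
  C[0][1] = min over k of (A[0][0] + B[0][1] = 8 + 8 = 16, A[0][1] + B[1][1] = 0 + 0 = 0) = 0 (attained at k = 1)
  C[1][0] = min over k of (A[1][0] + B[0][0] = 6 + -5 = 1, A[1][1] + B[1][0] = -3 + 5 = 2) = 1 (attained at k = 0)
  C[1][1] = min over k of (A[1][0] + B[0][1] = 6 + 8 = 14, A[1][1] + B[1][1] = -3 + 0 = -3) = -3 (attained at k = 1)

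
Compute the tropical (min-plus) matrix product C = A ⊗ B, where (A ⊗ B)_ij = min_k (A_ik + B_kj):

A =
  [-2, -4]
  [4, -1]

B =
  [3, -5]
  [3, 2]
A ⊗ B =
  [-1, -7]
  [2, -1]

Apply the min-plus product entry-by-entry:
  C[0][0] = min over k of (A[0][0] + B[0][0] = -2 + 3 = 1, A[0][1] + B[1][0] = -4 + 3 = -1) = -1 (attained at k = 1)
  C[0][1] = min over k of (A[0][0] + B[0][1] = -2 + -5 = -7, A[0][1] + B[1][1] = -4 + 2 = -2) = -7 (attained at k = 0)
  C[1][0] = min over k of (A[1][0] + B[0][0] = 4 + 3 = 7, A[1][1] + B[1][0] = -1 + 3 = 2) = 2 (attained at k = 1)
  C[1][1] = min over k of (A[1][0] + B[0][1] = 4 + -5 = -1, A[1][1] + B[1][1] = -1 + 2 = 1) = -1 (attained at k = 0)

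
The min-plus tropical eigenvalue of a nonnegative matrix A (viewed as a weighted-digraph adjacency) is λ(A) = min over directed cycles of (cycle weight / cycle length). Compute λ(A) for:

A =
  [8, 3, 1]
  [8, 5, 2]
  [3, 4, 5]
λ(A) = 2

Enumerate directed cycles and compute their means (weight / length). Sample:
  cycle 0 → 0: weight = 8, length = 1, mean = 8/1 ≈ 8.000
  cycle 1 → 1: weight = 5, length = 1, mean = 5/1 ≈ 5.000
  cycle 2 → 2: weight = 5, length = 1, mean = 5/1 ≈ 5.000
  cycle 0 → 1 → 0: weight = 11, length = 2, mean = 11/2 ≈ 5.500
  cycle 0 → 2 → 0: weight = 4, length = 2, mean = 4/2 ≈ 2.000
  cycle 1 → 0 → 1: weight = 11, length = 2, mean = 11/2 ≈ 5.500
Minimum mean = 2.000, attained e.g. along the cycle 0 → 2 → 0 with weight 4 and length 2. So λ(A) = 4/2 = 2.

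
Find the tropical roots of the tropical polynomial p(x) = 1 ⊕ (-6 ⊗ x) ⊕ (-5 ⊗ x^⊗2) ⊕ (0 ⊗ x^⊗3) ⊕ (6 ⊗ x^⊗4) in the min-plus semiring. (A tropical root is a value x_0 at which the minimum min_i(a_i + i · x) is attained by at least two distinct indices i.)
Roots: {-6, -5, -1, 7}

Each tropical root is a break point of the lower envelope of the lines y = a_i + i · x (there are 5 lines, with slopes 0, 1, ..., 4). Only the lines that attain the minimum somewhere contribute to roots; other lines are dominated. Here the surviving (envelope) indices are i = 4, i = 3, i = 2, i = 1, i = 0.
Intersections between consecutive envelope lines give the roots: for adjacent envelope indices i < j the intersection is x = (a_i − a_j) / (j − i). Reading off the sorted break points: {-6, -5, -1, 7}.
Verification: at each break x_0, at least two indices attain the minimum of min_i(a_i + i · x_0).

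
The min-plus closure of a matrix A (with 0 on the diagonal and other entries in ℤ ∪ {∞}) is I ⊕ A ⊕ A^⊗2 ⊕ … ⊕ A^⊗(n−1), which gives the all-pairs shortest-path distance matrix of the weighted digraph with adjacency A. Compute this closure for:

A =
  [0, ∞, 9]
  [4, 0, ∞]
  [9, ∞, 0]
Closure =
  [0, ∞, 9]
  [4, 0, 13]
  [9, ∞, 0]

This is the Floyd-Warshall all-pairs shortest-path computation. For each intermediate vertex k = 0, 1, …, 2, update dist[i][j] ← min(dist[i][j], dist[i][k] + dist[k][j]). The final matrix gives, for each (i, j), the minimum total weight of any directed path from i to j (possibly empty when i = j).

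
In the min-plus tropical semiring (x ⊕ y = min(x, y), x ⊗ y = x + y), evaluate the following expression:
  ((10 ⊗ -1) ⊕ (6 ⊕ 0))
((10 ⊗ -1) ⊕ (6 ⊕ 0)) = 0

Expand innermost to outermost. Recall ⊕ takes the minimum of its arguments and ⊗ takes their sum. Working out the expression ((10 ⊗ -1) ⊕ (6 ⊕ 0)) gives 0.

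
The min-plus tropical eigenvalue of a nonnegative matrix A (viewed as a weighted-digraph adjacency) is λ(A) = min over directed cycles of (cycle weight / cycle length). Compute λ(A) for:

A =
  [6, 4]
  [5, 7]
λ(A) = 9/2

Enumerate directed cycles and compute their means (weight / length). Sample:
  cycle 0 → 0: weight = 6, length = 1, mean = 6/1 ≈ 6.000
  cycle 1 → 1: weight = 7, length = 1, mean = 7/1 ≈ 7.000
  cycle 0 → 1 → 0: weight = 9, length = 2, mean = 9/2 ≈ 4.500
  cycle 1 → 0 → 1: weight = 9, length = 2, mean = 9/2 ≈ 4.500
Minimum mean = 4.500, attained e.g. along the cycle 0 → 1 → 0 with weight 9 and length 2. So λ(A) = 9/2 = 9/2.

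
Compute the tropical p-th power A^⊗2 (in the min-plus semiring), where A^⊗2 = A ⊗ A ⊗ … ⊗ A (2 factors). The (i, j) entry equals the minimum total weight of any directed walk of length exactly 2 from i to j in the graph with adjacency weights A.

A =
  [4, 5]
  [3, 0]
A^⊗2 =
  [8, 5]
  [3, 0]

Each entry (A^⊗2)_ij equals the minimum over all length-2 walks i = v_0 → v_1 → … → v_2 = j of Σ_t A[v_t][v_{t+1}]. For example, for (i, j) = (0, 1) we minimise over 2 possible intermediate vertex sequences; the minimum is 5, attained along the walk 0 → 1 → 1.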